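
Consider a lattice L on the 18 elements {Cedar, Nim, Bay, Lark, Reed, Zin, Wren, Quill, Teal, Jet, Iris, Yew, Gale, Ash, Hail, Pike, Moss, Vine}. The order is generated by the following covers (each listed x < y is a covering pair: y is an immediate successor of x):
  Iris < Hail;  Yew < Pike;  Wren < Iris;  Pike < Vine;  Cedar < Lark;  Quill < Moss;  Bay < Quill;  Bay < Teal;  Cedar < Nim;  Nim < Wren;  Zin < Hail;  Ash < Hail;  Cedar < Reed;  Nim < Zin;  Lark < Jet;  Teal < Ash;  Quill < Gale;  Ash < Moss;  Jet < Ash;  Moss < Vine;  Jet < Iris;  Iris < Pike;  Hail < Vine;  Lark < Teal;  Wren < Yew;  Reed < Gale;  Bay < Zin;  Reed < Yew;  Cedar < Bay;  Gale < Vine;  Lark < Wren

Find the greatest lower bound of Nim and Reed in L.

Cedar

Common lower bounds of {Nim, Reed}: Cedar.
The greatest among these is Cedar.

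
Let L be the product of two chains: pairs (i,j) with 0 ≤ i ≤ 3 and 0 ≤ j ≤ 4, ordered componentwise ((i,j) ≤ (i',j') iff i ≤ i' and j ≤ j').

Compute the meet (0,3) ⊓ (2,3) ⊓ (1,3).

In a product of chains, the meet is componentwise min, giving (0,3).

(0,3)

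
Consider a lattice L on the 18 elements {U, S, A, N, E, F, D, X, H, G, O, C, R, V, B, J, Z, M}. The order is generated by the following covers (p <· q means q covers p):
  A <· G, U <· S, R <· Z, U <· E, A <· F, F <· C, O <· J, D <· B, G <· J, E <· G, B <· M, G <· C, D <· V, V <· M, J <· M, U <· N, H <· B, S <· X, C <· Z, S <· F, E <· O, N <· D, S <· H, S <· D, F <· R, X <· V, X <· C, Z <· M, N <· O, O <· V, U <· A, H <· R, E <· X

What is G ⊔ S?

C

Common upper bounds of {G, S}: C, M, Z.
The least among these is C.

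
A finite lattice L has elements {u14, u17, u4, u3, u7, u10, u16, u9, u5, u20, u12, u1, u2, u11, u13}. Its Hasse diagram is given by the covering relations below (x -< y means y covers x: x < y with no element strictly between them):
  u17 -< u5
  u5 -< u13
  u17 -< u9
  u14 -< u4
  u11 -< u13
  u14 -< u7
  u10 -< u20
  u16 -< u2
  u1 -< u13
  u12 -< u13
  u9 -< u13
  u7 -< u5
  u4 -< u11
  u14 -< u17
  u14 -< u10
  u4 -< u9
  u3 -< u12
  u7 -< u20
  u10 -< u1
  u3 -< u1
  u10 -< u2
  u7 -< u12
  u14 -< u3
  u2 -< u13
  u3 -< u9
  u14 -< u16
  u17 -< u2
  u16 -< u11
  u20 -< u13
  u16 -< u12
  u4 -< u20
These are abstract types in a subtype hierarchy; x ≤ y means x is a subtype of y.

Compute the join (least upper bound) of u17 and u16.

u2

Common upper bounds of {u17, u16}: u13, u2.
The least among these is u2.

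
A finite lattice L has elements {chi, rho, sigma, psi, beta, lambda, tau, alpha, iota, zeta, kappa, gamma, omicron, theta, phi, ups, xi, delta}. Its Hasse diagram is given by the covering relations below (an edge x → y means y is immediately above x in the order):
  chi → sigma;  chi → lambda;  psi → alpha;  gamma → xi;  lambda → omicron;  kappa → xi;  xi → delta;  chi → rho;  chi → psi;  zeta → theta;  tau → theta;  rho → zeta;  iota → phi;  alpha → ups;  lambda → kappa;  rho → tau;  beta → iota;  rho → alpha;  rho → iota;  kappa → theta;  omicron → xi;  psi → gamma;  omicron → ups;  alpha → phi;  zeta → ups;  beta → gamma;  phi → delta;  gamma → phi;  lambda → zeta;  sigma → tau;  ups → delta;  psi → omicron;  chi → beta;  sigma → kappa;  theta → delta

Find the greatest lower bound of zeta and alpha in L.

rho

Common lower bounds of {zeta, alpha}: chi, rho.
The greatest among these is rho.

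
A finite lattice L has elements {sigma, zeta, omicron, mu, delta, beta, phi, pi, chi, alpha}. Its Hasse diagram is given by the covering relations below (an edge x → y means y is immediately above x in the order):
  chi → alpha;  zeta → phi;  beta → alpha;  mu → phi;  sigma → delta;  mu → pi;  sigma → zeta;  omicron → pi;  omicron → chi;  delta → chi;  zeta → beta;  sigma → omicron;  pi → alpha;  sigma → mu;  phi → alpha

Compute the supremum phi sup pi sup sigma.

alpha

Common upper bounds of {phi, pi, sigma}: alpha.
The least among these is alpha.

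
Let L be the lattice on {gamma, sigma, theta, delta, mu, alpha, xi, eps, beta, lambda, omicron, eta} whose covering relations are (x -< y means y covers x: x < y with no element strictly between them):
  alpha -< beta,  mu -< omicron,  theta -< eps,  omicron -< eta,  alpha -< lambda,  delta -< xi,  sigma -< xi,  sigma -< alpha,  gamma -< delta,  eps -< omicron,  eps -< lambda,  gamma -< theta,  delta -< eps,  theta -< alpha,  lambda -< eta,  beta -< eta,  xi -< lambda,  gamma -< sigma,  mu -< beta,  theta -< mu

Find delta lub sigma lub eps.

Common upper bounds of {delta, sigma, eps}: eta, lambda.
The least among these is lambda.

lambda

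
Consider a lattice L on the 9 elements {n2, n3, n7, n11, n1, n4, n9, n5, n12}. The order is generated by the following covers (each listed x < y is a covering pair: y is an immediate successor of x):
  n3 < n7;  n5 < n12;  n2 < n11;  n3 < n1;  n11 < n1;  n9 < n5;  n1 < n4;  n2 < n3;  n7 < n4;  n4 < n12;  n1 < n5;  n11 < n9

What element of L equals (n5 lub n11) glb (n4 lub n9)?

n5 ∨ n11 = n5
n4 ∨ n9 = n12
n5 ∧ n12 = n5

n5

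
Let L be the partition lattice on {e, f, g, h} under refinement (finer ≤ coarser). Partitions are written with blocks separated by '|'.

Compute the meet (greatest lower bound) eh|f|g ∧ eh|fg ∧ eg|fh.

The meet (common refinement) of eh|f|g, eh|fg, eg|fh intersects blocks pairwise, giving e|f|g|h.

e|f|g|h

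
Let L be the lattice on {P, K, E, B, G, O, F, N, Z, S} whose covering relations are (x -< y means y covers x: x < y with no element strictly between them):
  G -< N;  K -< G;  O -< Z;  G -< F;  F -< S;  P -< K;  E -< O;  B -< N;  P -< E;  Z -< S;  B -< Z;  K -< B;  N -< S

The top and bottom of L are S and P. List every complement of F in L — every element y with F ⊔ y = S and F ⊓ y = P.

Need y with F ∨ y = S and F ∧ y = P.
Checking each element gives: E, O.

E, O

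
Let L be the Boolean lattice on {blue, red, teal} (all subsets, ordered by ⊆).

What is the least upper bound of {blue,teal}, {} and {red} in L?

Under ⊆, join is union: {blue,teal} ∪ {} ∪ {red} = {blue,red,teal}.

{blue,red,teal}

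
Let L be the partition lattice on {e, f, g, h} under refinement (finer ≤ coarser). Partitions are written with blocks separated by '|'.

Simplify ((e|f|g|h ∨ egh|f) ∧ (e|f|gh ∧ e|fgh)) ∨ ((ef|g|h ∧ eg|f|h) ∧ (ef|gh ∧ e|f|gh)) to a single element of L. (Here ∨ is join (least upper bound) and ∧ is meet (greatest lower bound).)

e|f|g|h ∨ egh|f = egh|f
e|f|gh ∧ e|fgh = e|f|gh
egh|f ∧ e|f|gh = e|f|gh
ef|g|h ∧ eg|f|h = e|f|g|h
ef|gh ∧ e|f|gh = e|f|gh
e|f|g|h ∧ e|f|gh = e|f|g|h
e|f|gh ∨ e|f|g|h = e|f|gh

e|f|gh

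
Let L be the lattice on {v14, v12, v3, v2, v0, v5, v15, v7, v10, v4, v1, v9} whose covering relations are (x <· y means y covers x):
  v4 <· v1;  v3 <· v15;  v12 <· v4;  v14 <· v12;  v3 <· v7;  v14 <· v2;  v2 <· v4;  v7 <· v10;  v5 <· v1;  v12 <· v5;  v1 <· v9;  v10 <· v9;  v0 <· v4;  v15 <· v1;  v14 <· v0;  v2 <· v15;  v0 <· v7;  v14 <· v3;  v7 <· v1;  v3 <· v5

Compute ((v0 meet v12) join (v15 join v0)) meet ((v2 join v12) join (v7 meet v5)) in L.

v1

v0 ∧ v12 = v14
v15 ∨ v0 = v1
v14 ∨ v1 = v1
v2 ∨ v12 = v4
v7 ∧ v5 = v3
v4 ∨ v3 = v1
v1 ∧ v1 = v1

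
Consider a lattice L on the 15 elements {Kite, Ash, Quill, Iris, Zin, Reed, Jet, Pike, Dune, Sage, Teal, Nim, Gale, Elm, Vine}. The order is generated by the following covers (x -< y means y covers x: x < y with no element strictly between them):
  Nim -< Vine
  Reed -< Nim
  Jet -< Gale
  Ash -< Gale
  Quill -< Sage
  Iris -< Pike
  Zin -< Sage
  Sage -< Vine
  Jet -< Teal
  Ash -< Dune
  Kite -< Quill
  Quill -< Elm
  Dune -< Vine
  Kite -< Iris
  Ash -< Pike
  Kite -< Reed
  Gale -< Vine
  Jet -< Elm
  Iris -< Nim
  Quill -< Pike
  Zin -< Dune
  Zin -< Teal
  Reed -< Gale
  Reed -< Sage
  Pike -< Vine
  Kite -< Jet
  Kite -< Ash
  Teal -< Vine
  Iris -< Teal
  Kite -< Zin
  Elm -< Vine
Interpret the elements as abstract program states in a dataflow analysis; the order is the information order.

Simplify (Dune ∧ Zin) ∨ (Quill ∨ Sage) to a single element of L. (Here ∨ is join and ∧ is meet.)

Dune ∧ Zin = Zin
Quill ∨ Sage = Sage
Zin ∨ Sage = Sage

Sage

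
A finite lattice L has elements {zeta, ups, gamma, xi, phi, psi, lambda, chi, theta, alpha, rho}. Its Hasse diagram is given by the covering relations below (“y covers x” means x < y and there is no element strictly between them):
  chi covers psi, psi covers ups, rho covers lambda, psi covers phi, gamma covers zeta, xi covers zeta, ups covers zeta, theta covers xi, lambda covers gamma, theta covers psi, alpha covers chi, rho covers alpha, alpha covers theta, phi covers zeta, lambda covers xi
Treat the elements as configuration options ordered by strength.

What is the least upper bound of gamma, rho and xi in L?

rho

Common upper bounds of {gamma, rho, xi}: rho.
The least among these is rho.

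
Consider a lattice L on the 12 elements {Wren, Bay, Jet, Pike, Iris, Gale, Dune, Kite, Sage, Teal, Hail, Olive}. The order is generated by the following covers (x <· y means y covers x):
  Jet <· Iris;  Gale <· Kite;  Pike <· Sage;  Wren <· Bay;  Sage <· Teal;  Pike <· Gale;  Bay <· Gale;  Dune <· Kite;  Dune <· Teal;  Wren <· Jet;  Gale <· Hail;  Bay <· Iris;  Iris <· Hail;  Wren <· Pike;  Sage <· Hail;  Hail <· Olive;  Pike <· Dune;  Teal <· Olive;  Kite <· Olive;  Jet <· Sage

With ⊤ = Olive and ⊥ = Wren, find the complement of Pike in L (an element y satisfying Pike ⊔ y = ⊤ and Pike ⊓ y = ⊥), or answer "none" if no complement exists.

For every candidate y, either Pike ∨ y ≠ Olive or Pike ∧ y ≠ Wren; no complement exists.

none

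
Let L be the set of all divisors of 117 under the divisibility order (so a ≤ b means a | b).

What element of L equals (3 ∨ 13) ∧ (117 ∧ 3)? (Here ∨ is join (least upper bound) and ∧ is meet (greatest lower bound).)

3

3 ∨ 13 = 39
117 ∧ 3 = 3
39 ∧ 3 = 3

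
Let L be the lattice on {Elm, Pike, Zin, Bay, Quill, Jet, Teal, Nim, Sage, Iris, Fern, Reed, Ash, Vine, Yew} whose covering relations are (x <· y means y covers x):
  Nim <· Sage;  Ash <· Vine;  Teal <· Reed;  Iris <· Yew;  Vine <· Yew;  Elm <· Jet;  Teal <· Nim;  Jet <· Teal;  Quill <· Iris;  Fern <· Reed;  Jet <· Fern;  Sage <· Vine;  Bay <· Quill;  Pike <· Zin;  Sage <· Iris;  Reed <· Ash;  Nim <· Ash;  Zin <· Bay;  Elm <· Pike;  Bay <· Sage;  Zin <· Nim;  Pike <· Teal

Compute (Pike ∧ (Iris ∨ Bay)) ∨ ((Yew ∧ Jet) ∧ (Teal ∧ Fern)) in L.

Iris ∨ Bay = Iris
Pike ∧ Iris = Pike
Yew ∧ Jet = Jet
Teal ∧ Fern = Jet
Jet ∧ Jet = Jet
Pike ∨ Jet = Teal

Teal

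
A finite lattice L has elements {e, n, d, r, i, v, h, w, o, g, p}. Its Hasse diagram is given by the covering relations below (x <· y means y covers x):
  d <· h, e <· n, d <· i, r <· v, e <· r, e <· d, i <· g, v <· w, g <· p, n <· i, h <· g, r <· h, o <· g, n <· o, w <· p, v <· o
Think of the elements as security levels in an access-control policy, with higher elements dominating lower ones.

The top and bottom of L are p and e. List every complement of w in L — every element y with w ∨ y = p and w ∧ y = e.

d, i, n

Need y with w ∨ y = p and w ∧ y = e.
Checking each element gives: d, i, n.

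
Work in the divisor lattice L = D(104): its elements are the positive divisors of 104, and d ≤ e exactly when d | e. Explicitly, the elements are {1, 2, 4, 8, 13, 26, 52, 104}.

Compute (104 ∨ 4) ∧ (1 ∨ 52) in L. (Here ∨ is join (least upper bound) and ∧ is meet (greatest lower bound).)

52

104 ∨ 4 = 104
1 ∨ 52 = 52
104 ∧ 52 = 52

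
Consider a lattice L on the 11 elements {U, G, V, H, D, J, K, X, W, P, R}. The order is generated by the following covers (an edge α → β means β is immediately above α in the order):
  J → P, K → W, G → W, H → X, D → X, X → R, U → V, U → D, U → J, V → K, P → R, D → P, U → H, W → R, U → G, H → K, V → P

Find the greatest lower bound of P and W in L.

Common lower bounds of {P, W}: U, V.
The greatest among these is V.

V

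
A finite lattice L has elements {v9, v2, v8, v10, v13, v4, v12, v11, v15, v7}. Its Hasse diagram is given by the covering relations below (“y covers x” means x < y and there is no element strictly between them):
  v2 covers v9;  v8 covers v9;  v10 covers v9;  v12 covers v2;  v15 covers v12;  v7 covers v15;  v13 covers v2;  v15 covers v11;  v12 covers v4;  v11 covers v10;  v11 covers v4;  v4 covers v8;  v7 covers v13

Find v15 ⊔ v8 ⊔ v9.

Common upper bounds of {v15, v8, v9}: v15, v7.
The least among these is v15.

v15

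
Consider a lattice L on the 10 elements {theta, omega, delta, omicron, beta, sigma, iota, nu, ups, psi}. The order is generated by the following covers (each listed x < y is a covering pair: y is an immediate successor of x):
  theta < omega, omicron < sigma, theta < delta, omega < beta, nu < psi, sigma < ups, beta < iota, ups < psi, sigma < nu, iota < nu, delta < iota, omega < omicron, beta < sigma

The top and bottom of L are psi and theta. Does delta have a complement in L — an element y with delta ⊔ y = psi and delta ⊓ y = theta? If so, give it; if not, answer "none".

Need y with delta ∨ y = psi and delta ∧ y = theta.
Checking each element gives: ups.

ups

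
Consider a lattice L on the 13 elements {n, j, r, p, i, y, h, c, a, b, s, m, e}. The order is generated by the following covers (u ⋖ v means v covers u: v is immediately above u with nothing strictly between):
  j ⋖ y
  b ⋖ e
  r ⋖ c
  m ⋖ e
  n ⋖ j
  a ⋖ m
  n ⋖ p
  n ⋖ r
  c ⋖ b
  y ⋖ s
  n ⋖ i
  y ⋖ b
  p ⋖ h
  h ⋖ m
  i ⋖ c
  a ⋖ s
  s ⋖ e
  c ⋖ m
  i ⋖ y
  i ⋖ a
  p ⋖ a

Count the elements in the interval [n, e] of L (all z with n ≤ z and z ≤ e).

13

The interval [n, e] = {a, b, c, e, h, i, j, m, n, p, r, s, y}, which has 13 elements.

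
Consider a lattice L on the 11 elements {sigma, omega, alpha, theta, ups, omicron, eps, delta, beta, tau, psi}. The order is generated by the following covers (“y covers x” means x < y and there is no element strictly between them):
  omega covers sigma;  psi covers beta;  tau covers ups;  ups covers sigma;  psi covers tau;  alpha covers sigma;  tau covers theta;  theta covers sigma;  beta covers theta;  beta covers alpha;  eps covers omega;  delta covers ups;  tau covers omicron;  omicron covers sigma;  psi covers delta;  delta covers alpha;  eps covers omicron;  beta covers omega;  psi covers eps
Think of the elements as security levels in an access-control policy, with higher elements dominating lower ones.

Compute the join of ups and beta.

psi

Common upper bounds of {ups, beta}: psi.
The least among these is psi.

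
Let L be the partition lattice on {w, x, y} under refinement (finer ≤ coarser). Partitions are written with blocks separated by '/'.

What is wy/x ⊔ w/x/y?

Common upper bounds of {wy/x, w/x/y}: wxy, wy/x.
The least among these is wy/x.

wy/x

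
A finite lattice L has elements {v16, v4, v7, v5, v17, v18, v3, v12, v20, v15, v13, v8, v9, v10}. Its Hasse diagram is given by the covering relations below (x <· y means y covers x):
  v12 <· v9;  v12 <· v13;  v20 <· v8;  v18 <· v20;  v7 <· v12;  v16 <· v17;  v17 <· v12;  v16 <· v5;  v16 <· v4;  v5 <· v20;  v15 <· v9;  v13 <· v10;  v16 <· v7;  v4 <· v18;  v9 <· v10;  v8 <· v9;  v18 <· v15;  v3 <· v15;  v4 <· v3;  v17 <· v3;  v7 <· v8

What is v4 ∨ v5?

Common upper bounds of {v4, v5}: v10, v20, v8, v9.
The least among these is v20.

v20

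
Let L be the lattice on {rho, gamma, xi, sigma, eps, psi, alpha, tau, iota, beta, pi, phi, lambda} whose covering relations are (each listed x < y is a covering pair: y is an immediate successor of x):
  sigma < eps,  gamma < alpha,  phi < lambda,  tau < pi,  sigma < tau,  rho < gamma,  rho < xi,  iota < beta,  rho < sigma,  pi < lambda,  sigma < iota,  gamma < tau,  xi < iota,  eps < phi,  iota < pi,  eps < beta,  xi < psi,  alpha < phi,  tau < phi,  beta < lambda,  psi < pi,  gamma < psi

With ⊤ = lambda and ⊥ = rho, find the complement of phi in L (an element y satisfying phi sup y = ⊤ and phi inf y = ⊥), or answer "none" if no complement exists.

xi

Need y with phi ∨ y = lambda and phi ∧ y = rho.
Checking each element gives: xi.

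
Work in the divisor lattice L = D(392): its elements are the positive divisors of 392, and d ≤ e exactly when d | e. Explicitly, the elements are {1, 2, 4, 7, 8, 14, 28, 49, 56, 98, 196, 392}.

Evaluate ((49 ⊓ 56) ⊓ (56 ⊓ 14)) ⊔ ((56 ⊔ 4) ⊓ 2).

49 ∧ 56 = 7
56 ∧ 14 = 14
7 ∧ 14 = 7
56 ∨ 4 = 56
56 ∧ 2 = 2
7 ∨ 2 = 14

14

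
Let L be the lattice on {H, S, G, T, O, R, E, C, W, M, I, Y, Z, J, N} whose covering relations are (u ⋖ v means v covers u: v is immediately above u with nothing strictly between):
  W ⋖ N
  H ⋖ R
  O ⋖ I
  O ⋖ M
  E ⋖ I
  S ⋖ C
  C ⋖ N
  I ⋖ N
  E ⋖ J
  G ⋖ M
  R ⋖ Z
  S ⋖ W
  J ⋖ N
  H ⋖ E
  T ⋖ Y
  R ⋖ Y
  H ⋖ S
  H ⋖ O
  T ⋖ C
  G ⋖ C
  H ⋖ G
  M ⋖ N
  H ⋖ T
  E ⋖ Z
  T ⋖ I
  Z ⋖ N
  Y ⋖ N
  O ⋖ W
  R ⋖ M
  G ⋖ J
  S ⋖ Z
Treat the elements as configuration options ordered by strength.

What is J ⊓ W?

H

Common lower bounds of {J, W}: H.
The greatest among these is H.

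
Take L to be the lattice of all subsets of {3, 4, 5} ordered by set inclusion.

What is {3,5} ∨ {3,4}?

{3,4,5}

Under ⊆, join is union: {3,5} ∪ {3,4} = {3,4,5}.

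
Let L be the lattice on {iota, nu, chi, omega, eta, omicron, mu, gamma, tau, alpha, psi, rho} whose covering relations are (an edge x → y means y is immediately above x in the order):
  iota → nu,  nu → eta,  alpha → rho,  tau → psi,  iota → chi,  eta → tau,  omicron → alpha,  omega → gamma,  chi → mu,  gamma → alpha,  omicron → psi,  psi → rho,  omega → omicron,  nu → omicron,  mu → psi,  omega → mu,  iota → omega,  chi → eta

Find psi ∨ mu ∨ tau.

Common upper bounds of {psi, mu, tau}: psi, rho.
The least among these is psi.

psi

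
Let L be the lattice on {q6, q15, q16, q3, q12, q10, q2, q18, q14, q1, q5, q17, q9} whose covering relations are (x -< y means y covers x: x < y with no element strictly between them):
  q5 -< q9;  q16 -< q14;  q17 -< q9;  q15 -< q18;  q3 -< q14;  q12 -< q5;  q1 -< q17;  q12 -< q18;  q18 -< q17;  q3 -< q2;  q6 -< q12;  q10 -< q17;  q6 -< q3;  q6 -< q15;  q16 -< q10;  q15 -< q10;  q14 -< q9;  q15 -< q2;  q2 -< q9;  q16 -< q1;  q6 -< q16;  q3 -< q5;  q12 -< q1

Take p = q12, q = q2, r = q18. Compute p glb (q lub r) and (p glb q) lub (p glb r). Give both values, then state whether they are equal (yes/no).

q lub r = q9, so p glb (q lub r) = q12 glb q9 = q12.
p glb q = q6 and p glb r = q12, so (p glb q) lub (p glb r) = q6 lub q12 = q12.
Equal: yes.

q12; q12; yes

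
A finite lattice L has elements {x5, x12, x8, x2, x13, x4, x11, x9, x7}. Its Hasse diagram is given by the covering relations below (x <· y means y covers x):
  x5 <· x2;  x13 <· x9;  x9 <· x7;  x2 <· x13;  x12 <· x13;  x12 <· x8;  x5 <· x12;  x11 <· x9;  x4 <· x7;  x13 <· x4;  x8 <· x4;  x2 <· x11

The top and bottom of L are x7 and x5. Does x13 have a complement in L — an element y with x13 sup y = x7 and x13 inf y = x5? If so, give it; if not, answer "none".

For every candidate y, either x13 ∨ y ≠ x7 or x13 ∧ y ≠ x5; no complement exists.

none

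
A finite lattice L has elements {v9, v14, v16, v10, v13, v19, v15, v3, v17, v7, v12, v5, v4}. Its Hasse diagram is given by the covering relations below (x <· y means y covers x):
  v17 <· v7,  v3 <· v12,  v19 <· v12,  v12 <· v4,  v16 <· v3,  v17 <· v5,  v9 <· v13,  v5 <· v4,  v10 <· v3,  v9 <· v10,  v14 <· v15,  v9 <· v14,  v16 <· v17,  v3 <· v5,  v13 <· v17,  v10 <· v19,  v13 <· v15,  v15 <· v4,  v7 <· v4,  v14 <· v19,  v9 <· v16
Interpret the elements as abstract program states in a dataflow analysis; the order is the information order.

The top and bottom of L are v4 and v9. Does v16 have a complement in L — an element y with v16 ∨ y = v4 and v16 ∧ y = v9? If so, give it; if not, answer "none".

v15

Need y with v16 ∨ y = v4 and v16 ∧ y = v9.
Checking each element gives: v15.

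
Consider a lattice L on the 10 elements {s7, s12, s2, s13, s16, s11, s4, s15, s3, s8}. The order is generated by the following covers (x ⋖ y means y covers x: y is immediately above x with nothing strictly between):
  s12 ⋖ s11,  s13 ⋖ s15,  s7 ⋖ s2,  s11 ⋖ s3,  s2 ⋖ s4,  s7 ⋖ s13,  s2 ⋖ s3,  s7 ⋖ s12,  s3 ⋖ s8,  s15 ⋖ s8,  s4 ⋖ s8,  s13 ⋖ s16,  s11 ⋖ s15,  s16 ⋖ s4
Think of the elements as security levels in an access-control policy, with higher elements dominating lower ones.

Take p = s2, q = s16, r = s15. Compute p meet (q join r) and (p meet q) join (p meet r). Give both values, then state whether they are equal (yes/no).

s2; s7; no

q join r = s8, so p meet (q join r) = s2 meet s8 = s2.
p meet q = s7 and p meet r = s7, so (p meet q) join (p meet r) = s7 join s7 = s7.
Equal: no.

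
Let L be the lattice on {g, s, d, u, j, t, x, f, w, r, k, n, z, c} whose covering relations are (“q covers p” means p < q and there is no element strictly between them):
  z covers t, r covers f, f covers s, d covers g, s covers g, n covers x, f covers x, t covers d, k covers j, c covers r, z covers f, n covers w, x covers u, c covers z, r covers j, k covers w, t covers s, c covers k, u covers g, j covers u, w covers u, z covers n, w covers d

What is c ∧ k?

k

Common lower bounds of {c, k}: d, g, j, k, u, w.
The greatest among these is k.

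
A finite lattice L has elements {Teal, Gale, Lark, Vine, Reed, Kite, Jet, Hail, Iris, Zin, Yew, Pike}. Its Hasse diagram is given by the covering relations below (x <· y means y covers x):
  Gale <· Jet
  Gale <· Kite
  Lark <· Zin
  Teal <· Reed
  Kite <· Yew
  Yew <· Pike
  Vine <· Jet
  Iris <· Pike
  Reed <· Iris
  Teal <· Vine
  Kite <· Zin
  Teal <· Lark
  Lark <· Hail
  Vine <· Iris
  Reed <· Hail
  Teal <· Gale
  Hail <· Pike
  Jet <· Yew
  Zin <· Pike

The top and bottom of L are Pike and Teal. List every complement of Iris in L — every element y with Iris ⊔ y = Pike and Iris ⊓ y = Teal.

Need y with Iris ∨ y = Pike and Iris ∧ y = Teal.
Checking each element gives: Gale, Kite, Lark, Zin.

Gale, Kite, Lark, Zin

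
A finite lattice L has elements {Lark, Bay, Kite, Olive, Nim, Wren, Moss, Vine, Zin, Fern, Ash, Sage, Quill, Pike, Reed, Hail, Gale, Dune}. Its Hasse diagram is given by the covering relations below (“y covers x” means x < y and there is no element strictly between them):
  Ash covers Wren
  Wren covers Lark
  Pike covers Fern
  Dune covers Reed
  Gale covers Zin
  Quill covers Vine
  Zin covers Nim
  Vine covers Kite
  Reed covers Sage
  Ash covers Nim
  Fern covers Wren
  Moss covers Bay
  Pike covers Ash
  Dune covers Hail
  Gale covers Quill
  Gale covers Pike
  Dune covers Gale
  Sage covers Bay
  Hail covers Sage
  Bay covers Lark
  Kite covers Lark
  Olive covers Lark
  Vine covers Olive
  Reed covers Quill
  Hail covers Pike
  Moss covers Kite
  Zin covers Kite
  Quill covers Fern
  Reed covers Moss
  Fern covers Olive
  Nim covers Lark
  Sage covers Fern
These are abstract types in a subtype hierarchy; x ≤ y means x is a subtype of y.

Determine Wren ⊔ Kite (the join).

Quill

Common upper bounds of {Wren, Kite}: Dune, Gale, Quill, Reed.
The least among these is Quill.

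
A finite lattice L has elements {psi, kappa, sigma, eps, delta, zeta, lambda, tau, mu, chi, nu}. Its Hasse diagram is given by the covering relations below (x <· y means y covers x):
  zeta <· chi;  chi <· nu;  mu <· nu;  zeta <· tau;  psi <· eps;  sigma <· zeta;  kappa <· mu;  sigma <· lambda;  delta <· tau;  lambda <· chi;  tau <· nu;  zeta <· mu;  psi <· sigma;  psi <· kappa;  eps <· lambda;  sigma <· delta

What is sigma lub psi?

sigma

Common upper bounds of {sigma, psi}: chi, delta, lambda, mu, nu, sigma, tau, zeta.
The least among these is sigma.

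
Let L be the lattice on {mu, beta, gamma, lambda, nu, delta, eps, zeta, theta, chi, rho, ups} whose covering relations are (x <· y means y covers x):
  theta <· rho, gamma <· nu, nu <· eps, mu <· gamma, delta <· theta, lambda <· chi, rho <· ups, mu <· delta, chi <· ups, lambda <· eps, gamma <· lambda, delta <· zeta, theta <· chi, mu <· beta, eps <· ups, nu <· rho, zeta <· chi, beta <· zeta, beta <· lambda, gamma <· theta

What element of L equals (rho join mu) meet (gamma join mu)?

rho ∨ mu = rho
gamma ∨ mu = gamma
rho ∧ gamma = gamma

gamma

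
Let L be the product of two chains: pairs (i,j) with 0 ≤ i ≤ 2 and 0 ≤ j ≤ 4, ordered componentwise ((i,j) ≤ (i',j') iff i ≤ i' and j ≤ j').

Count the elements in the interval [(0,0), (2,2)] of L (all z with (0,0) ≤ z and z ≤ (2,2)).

The interval [(0,0), (2,2)] = {(0,0), (0,1), (0,2), (1,0), (1,1), (1,2), (2,0), (2,1), (2,2)}, which has 9 elements.

9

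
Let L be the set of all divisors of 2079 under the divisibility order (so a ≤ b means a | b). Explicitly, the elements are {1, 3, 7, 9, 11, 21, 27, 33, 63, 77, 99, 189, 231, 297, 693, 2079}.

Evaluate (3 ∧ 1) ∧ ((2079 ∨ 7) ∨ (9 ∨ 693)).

3 ∧ 1 = 1
2079 ∨ 7 = 2079
9 ∨ 693 = 693
2079 ∨ 693 = 2079
1 ∧ 2079 = 1

1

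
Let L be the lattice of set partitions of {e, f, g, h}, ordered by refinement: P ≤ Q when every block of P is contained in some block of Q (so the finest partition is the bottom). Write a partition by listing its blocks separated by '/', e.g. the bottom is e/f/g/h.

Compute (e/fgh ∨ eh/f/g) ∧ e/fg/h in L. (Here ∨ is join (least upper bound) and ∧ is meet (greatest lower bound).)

e/fgh ∨ eh/f/g = efgh
efgh ∧ e/fg/h = e/fg/h

e/fg/h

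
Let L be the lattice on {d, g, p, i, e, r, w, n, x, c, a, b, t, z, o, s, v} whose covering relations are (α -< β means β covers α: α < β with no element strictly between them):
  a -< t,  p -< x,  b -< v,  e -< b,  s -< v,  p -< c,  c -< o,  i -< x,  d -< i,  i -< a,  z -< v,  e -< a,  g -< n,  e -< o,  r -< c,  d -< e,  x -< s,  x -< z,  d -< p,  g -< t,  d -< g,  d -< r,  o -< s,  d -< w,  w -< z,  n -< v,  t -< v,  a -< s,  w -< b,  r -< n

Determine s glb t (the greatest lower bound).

Common lower bounds of {s, t}: a, d, e, i.
The greatest among these is a.

a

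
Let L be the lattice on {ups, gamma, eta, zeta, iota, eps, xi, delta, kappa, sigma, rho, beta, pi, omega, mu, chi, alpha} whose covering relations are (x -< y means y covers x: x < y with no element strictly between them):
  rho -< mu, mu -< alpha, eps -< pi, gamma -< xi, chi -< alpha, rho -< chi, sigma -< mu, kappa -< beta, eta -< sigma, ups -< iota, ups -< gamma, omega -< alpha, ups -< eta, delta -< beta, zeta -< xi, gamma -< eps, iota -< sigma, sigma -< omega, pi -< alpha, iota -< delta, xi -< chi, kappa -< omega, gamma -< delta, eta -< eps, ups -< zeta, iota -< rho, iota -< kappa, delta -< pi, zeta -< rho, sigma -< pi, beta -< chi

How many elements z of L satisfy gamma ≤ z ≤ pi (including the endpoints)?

The interval [gamma, pi] = {delta, eps, gamma, pi}, which has 4 elements.

4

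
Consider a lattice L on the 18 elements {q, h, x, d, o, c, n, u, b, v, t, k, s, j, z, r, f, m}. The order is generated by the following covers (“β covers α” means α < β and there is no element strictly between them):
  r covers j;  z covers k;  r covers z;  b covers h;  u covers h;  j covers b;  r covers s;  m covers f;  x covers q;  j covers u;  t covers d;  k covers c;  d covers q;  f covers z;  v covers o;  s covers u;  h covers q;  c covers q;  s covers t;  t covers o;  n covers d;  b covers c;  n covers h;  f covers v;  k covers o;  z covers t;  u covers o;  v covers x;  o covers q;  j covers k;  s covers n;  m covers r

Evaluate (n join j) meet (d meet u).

q

n ∨ j = r
d ∧ u = q
r ∧ q = q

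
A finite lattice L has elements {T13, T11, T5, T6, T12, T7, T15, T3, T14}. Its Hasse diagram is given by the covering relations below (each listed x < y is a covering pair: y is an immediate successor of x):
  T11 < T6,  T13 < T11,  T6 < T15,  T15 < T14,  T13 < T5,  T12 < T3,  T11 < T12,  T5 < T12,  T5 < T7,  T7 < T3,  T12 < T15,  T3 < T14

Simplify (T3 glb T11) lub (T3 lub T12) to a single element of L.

T3 ∧ T11 = T11
T3 ∨ T12 = T3
T11 ∨ T3 = T3

T3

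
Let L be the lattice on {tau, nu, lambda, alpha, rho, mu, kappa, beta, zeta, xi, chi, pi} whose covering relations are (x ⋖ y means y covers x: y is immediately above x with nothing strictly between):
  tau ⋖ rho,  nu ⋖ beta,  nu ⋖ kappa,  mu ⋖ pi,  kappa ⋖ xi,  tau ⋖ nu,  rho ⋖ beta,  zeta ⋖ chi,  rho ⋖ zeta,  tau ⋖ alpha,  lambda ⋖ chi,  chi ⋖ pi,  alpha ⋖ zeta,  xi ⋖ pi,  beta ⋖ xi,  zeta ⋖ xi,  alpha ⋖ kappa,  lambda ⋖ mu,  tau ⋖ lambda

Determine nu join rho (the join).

Common upper bounds of {nu, rho}: beta, pi, xi.
The least among these is beta.

beta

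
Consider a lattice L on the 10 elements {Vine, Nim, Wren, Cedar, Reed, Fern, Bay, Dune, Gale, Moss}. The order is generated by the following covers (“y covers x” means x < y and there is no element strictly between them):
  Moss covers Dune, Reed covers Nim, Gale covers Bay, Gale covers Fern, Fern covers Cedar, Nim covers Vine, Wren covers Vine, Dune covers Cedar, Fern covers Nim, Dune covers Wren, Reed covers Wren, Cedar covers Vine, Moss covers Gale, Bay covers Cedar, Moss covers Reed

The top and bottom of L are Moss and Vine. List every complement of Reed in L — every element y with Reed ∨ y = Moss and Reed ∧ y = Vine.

Bay, Cedar

Need y with Reed ∨ y = Moss and Reed ∧ y = Vine.
Checking each element gives: Bay, Cedar.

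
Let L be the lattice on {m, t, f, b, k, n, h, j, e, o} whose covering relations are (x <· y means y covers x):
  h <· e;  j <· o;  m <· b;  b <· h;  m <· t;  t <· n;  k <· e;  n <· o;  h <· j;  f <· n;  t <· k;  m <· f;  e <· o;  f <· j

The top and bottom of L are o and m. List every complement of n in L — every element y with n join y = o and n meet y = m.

b, h

Need y with n ∨ y = o and n ∧ y = m.
Checking each element gives: b, h.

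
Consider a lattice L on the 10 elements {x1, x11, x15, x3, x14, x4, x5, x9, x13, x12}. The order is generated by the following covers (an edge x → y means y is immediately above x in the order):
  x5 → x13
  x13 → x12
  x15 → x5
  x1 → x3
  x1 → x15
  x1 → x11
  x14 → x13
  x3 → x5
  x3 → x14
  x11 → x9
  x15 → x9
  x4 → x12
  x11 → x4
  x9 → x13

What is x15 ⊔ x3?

x5

Common upper bounds of {x15, x3}: x12, x13, x5.
The least among these is x5.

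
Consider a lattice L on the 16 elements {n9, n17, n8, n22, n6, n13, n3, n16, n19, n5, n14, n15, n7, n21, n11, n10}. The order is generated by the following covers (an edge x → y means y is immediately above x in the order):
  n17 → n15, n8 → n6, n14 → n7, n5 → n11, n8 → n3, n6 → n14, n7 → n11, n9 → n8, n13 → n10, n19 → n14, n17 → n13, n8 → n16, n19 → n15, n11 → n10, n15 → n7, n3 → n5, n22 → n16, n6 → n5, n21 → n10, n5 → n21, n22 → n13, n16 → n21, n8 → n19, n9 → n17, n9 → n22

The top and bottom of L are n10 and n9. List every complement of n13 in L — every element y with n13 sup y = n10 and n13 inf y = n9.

n14, n19, n3, n5, n6, n8

Need y with n13 ∨ y = n10 and n13 ∧ y = n9.
Checking each element gives: n14, n19, n3, n5, n6, n8.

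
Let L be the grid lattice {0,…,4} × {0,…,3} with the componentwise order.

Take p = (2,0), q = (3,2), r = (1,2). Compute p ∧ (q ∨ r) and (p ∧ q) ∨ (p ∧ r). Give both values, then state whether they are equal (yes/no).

(2,0); (2,0); yes

q ∨ r = (3,2), so p ∧ (q ∨ r) = (2,0) ∧ (3,2) = (2,0).
p ∧ q = (2,0) and p ∧ r = (1,0), so (p ∧ q) ∨ (p ∧ r) = (2,0) ∨ (1,0) = (2,0).
Equal: yes.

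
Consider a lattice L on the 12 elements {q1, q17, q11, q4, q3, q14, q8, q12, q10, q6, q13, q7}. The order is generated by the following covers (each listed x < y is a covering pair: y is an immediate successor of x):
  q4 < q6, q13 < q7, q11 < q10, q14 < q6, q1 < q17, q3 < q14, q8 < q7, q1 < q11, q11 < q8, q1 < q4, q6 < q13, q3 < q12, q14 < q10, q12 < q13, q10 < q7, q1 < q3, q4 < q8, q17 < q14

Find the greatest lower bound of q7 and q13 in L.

Common lower bounds of {q7, q13}: q1, q12, q13, q14, q17, q3, q4, q6.
The greatest among these is q13.

q13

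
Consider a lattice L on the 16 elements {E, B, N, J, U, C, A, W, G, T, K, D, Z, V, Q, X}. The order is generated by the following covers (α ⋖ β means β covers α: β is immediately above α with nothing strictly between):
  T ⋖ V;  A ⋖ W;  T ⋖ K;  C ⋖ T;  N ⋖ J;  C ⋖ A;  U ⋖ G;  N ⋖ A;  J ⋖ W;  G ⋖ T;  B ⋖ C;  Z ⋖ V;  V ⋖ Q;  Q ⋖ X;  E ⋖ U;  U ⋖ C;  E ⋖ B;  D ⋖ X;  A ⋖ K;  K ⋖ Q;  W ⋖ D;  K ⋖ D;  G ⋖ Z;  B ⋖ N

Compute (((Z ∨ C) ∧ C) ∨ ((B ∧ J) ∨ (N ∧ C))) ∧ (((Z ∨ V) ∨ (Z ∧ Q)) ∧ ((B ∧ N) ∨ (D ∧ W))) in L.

C

Z ∨ C = V
V ∧ C = C
B ∧ J = B
N ∧ C = B
B ∨ B = B
C ∨ B = C
Z ∨ V = V
Z ∧ Q = Z
V ∨ Z = V
B ∧ N = B
D ∧ W = W
B ∨ W = W
V ∧ W = C
C ∧ C = C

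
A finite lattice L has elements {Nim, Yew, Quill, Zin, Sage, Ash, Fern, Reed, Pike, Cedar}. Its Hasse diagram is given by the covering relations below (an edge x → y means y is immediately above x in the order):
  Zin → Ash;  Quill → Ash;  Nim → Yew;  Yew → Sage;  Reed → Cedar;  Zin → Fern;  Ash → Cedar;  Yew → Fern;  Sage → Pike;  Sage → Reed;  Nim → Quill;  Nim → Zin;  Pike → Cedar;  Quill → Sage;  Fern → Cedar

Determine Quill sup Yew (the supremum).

Common upper bounds of {Quill, Yew}: Cedar, Pike, Reed, Sage.
The least among these is Sage.

Sage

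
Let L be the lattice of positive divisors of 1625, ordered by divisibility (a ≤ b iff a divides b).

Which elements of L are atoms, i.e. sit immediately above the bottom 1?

13, 5

The atoms are exactly the elements that cover 1: 13, 5.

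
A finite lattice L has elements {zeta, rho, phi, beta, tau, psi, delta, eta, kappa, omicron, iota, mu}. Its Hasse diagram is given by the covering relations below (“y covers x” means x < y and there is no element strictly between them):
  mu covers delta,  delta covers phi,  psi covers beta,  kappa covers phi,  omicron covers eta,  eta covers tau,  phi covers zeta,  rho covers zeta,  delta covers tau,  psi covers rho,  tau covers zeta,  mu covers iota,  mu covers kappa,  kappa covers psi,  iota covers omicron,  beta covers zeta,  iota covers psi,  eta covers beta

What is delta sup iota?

mu

Common upper bounds of {delta, iota}: mu.
The least among these is mu.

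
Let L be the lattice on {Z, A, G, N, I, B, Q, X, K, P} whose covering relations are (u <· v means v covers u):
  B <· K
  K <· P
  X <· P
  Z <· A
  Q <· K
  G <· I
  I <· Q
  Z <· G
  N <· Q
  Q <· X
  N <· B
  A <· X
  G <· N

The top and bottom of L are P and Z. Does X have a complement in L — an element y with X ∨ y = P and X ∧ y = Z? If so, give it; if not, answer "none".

For every candidate y, either X ∨ y ≠ P or X ∧ y ≠ Z; no complement exists.

none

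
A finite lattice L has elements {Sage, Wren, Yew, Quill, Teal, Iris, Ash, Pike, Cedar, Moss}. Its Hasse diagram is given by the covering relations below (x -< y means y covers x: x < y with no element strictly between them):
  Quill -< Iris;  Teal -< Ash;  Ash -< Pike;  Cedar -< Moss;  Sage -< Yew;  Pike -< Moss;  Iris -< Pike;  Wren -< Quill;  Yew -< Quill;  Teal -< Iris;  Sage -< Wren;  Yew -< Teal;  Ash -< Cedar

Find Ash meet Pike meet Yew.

Common lower bounds of {Ash, Pike, Yew}: Sage, Yew.
The greatest among these is Yew.

Yew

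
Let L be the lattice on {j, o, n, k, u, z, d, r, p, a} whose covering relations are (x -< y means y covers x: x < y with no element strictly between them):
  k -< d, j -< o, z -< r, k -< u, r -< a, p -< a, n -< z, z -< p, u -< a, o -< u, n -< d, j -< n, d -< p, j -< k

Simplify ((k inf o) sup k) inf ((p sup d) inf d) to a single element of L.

k ∧ o = j
j ∨ k = k
p ∨ d = p
p ∧ d = d
k ∧ d = k

k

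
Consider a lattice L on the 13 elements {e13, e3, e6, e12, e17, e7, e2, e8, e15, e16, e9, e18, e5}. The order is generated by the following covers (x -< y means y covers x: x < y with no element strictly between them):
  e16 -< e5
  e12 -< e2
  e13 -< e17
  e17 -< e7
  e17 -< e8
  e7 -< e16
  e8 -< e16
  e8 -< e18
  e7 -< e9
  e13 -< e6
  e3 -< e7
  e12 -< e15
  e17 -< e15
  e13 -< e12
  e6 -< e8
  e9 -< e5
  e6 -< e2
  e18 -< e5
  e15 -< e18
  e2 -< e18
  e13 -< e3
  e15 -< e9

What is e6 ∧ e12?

Common lower bounds of {e6, e12}: e13.
The greatest among these is e13.

e13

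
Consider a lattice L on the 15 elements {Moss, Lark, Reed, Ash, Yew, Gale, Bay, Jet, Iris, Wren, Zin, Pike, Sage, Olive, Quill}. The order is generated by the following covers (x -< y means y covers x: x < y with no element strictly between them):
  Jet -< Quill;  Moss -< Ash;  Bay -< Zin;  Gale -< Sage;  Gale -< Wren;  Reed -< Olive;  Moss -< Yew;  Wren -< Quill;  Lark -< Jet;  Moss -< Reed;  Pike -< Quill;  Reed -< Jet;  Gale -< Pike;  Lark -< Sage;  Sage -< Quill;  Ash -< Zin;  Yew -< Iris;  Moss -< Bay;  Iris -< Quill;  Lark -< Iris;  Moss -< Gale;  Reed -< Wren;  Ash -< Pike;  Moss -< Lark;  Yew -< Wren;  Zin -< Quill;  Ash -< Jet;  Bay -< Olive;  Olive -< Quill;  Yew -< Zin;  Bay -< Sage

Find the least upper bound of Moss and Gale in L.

Common upper bounds of {Moss, Gale}: Gale, Pike, Quill, Sage, Wren.
The least among these is Gale.

Gale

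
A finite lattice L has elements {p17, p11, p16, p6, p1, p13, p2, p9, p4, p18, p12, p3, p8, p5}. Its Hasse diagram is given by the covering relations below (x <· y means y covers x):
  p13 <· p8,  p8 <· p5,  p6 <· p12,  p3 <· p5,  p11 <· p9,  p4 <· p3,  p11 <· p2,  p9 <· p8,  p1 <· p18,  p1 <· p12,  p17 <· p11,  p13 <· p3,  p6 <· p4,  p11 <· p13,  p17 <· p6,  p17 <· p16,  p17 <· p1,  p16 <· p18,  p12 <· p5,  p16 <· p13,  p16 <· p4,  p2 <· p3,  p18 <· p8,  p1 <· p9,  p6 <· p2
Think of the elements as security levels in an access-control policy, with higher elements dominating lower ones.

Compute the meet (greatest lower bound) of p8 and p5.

Common lower bounds of {p8, p5}: p1, p11, p13, p16, p17, p18, p8, p9.
The greatest among these is p8.

p8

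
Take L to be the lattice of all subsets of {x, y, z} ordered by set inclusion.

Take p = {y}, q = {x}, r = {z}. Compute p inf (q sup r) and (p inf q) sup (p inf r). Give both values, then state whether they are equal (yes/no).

q sup r = {x,z}, so p inf (q sup r) = {y} inf {x,z} = ∅.
p inf q = ∅ and p inf r = ∅, so (p inf q) sup (p inf r) = ∅ sup ∅ = ∅.
Equal: yes.

∅; ∅; yes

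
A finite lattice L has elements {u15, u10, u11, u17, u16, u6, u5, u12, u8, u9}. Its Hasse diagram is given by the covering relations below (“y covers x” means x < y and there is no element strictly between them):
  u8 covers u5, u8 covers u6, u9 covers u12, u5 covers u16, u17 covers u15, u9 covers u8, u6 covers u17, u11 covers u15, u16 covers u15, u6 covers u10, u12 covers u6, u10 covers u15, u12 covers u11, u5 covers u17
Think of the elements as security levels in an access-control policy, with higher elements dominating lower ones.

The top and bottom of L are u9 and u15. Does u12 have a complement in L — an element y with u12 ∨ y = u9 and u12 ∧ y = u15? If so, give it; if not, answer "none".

Need y with u12 ∨ y = u9 and u12 ∧ y = u15.
Checking each element gives: u16.

u16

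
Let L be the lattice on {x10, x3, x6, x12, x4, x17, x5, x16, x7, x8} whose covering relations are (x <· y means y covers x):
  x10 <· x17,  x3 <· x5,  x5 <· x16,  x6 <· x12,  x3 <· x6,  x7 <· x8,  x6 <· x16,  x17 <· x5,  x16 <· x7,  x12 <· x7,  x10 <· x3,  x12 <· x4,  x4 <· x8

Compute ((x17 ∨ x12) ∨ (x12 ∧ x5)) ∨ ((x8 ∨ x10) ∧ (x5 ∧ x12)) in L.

x7

x17 ∨ x12 = x7
x12 ∧ x5 = x3
x7 ∨ x3 = x7
x8 ∨ x10 = x8
x5 ∧ x12 = x3
x8 ∧ x3 = x3
x7 ∨ x3 = x7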